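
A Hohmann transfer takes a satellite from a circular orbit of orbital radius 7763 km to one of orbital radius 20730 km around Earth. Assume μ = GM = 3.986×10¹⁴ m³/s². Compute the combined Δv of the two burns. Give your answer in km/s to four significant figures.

r₁ = 7763 km = 7.763×10⁶ m.
r₂ = 20730 km = 2.073×10⁷ m.
Transfer ellipse a_t = (r₁ + r₂)/2 = 1.425×10⁷ m.
At r₁: circular v_c1 = √(μ/r₁) = 7166 m/s; transfer-perigee v_p = √[μ(2/r₁ − 1/a_t)] = 8644 m/s.
Δv₁ = v_p − v_c1 = 1478 m/s.
At r₂: circular v_c2 = √(μ/r₂) = 4385 m/s; transfer-apogee v_a = √[μ(2/r₂ − 1/a_t)] = 3237 m/s.
Δv₂ = v_c2 − v_a = 1148 m/s.
Total Δv = Δv₁ + Δv₂ = 2626 m/s = 2.626 km/s.

Δv_total ≈ 2.626 km/s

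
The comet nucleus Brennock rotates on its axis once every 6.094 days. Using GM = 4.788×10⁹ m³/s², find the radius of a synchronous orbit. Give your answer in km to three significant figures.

r_sync ≈ 3230 km

T = 6.094 days = 5.265×10⁵ s.
A synchronous orbit has period T, so by Kepler's third law a = (μT²/4π²)^(1/3).
μT²/4π² = 4.788×10⁹ × (5.265×10⁵)² / 39.48 = 3.362×10¹⁹ m³.
a = 3.228×10⁶ m = 3227.6 km.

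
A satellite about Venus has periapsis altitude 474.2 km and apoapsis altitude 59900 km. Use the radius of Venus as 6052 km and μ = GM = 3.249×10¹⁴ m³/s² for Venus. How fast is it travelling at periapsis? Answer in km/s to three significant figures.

v ≈ 9.52 km/s

r_p = 6052 + 474.2 = 6526.2 km = 6.5262×10⁶ m.
r_a = 6052 + 59900 = 65952 km = 6.5952×10⁷ m.
Semi-major axis a = (r_p + r_a)/2 = 36239 km = 3.624×10⁷ m.
Vis-viva: v² = μ(2/r − 1/a) = 3.249×10¹⁴ × (3.065×10⁻⁷ − 2.759×10⁻⁸) = 9.060×10⁷ m²/s².
v = 9519 m/s = 9.519 km/s.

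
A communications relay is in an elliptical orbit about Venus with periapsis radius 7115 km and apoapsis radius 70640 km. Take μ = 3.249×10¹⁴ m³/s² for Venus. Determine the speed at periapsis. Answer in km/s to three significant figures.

v ≈ 9.11 km/s

Semi-major axis a = (r_p + r_a)/2 = 38878 km = 3.888×10⁷ m.
Vis-viva: v² = μ(2/r − 1/a) = 3.249×10¹⁴ × (2.811×10⁻⁷ − 2.572×10⁻⁸) = 8.297×10⁷ m²/s².
v = 9109 m/s = 9.109 km/s.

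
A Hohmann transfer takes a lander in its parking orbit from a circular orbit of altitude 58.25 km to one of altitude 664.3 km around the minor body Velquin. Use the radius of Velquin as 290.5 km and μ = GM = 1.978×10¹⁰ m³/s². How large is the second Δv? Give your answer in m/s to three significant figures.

Δv ≈ 38.6 m/s

r₁ = 290.5 + 58.25 = 348.75 km = 3.4875×10⁵ m.
r₂ = 290.5 + 664.3 = 954.80 km = 9.5480×10⁵ m.
Transfer ellipse a_t = (r₁ + r₂)/2 = 6.518×10⁵ m.
At r₁: circular v_c1 = √(μ/r₁) = 238.2 m/s; transfer-periapsis v_p = √[μ(2/r₁ − 1/a_t)] = 288.2 m/s.
At r₂: circular v_c2 = √(μ/r₂) = 143.9 m/s; transfer-apoapsis v_a = √[μ(2/r₂ − 1/a_t)] = 105.3 m/s.
Δv₂ = v_c2 − v_a = 38.65 m/s.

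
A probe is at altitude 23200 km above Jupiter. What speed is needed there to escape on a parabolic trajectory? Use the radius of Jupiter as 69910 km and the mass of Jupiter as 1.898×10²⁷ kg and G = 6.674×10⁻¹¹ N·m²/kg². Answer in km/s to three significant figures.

μ = GM = 6.674×10⁻¹¹ × 1.898×10²⁷ = 1.267×10¹⁷ m³/s².
r = 69910 + 23200 = 93110 km = 9.3110×10⁷ m.
Escape speed v_esc = √(2μ/r) = √(2 × 1.267×10¹⁷ / 9.311×10⁷) = √(2.721×10⁹) = 52160 m/s.
= 52.16 km/s.

v_esc ≈ 52.2 km/s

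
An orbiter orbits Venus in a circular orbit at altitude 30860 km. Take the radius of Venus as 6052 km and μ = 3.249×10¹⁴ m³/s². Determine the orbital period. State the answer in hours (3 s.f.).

T ≈ 21.7 hours

r = 6052 + 30860 = 36912 km = 3.6912×10⁷ m.
Kepler's third law: T = 2π√(r³/μ) = 2π√((3.691×10⁷)³ / 3.249×10¹⁴).
r³/μ = 1.548×10⁸ s², so T = 2π × 1.244×10⁴ = 7.817×10⁴ s.
Converting: 7.817×10⁴ s ÷ 3600 = 21.71 hours.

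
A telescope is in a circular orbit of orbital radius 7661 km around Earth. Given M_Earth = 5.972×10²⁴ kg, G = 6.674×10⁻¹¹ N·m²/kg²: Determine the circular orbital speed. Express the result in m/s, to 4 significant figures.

μ = GM = 6.674×10⁻¹¹ × 5.972×10²⁴ = 3.986×10¹⁴ m³/s².
r = 7661 km = 7.661×10⁶ m.
For a circular orbit v = √(μ/r) = √(3.986×10¹⁴ / 7.661×10⁶) = √(5.203×10⁷) = 7213 m/s.

v ≈ 7213 m/s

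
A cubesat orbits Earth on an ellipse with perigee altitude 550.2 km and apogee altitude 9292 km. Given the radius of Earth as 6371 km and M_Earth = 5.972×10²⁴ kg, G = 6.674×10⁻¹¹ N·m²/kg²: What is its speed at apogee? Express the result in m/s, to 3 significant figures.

μ = GM = 6.674×10⁻¹¹ × 5.972×10²⁴ = 3.986×10¹⁴ m³/s².
r_p = 6371 + 550.2 = 6921.2 km = 6.9212×10⁶ m.
r_a = 6371 + 9292 = 15663 km = 1.5663×10⁷ m.
Semi-major axis a = (r_p + r_a)/2 = 11292 km = 1.129×10⁷ m.
Vis-viva: v² = μ(2/r − 1/a) = 3.986×10¹⁴ × (1.277×10⁻⁷ − 8.856×10⁻⁸) = 1.560×10⁷ m²/s².
v = 3949 m/s.

v ≈ 3950 m/s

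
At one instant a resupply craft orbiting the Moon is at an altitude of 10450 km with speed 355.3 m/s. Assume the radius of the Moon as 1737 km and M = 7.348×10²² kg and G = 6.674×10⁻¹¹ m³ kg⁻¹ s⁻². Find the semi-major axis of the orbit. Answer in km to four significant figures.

a ≈ 7227 km

μ = GM = 6.674×10⁻¹¹ × 7.348×10²² = 4.904×10¹² m³/s².
r = 1737 + 10450 = 12187 km = 1.219×10⁷ m.
Specific orbital energy ε = v²/2 − μ/r = (355.3)²/2 − 4.904×10¹²/1.219×10⁷ = -3.393×10⁵ J/kg.
Since ε = −μ/(2a), a = −μ/(2ε) = 7.227×10⁶ m = 7227.1 km.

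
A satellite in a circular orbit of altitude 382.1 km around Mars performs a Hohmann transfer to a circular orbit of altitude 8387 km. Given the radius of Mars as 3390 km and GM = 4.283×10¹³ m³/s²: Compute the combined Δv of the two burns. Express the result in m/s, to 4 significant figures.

Δv_total ≈ 1356 m/s

r₁ = 3390 + 382.1 = 3772.1 km = 3.7721×10⁶ m.
r₂ = 3390 + 8387 = 11777 km = 1.1777×10⁷ m.
Transfer ellipse a_t = (r₁ + r₂)/2 = 7.775×10⁶ m.
At r₁: circular v_c1 = √(μ/r₁) = 3370 m/s; transfer-periapsis v_p = √[μ(2/r₁ − 1/a_t)] = 4147 m/s.
Δv₁ = v_p − v_c1 = 777.6 m/s.
At r₂: circular v_c2 = √(μ/r₂) = 1907 m/s; transfer-apoapsis v_a = √[μ(2/r₂ − 1/a_t)] = 1328 m/s.
Δv₂ = v_c2 − v_a = 578.7 m/s.
Total Δv = Δv₁ + Δv₂ = 1356 m/s.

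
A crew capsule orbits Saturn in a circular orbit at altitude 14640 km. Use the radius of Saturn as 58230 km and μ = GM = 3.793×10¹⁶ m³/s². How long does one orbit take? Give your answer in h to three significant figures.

T ≈ 5.57 h

r = 58230 + 14640 = 72870 km = 7.2870×10⁷ m.
Kepler's third law: T = 2π√(r³/μ) = 2π√((7.287×10⁷)³ / 3.793×10¹⁶).
r³/μ = 1.020×10⁷ s², so T = 2π × 3.194×10³ = 2.007×10⁴ s.
Converting: 2.007×10⁴ s ÷ 3600 = 5.575 h.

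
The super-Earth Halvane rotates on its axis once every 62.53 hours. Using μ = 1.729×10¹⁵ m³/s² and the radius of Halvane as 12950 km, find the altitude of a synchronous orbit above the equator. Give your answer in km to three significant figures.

T = 62.53 hours = 2.251×10⁵ s.
A synchronous orbit has period T, so by Kepler's third law a = (μT²/4π²)^(1/3).
μT²/4π² = 1.729×10¹⁵ × (2.251×10⁵)² / 39.48 = 2.219×10²⁴ m³.
a = 1.304×10⁸ m = 1.3044×10⁵ km.
Altitude h = a − R = 1.3044×10⁵ − 12950 = 1.1749×10⁵ km.

h_sync ≈ 1.17×10⁵ km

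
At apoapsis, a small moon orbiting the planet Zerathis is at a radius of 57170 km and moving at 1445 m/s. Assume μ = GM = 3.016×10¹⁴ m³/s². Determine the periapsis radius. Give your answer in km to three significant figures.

periapsis radius ≈ 14100 km

r_a = 5.717×10⁷ m.
Specific energy ε = v²/2 − μ/r = -4.231×10⁶ J/kg, so a = −μ/(2ε) = 3.564×10⁷ m.
The apsides satisfy r_p + r_a = 2a, so the periapsis radius is 2a − r_a = 1.411×10⁷ m = 14105 km.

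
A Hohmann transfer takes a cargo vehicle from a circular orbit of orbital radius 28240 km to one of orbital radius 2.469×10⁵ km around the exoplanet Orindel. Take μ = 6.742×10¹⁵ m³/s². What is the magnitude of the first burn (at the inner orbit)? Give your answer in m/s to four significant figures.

Δv ≈ 5248 m/s

r₁ = 28240 km = 2.824×10⁷ m.
r₂ = 2.469×10⁵ km = 2.469×10⁸ m.
Transfer ellipse a_t = (r₁ + r₂)/2 = 1.376×10⁸ m.
At r₁: circular v_c1 = √(μ/r₁) = 15450 m/s; transfer-periapsis v_p = √[μ(2/r₁ − 1/a_t)] = 20700 m/s.
Δv₁ = v_p − v_c1 = 5248 m/s.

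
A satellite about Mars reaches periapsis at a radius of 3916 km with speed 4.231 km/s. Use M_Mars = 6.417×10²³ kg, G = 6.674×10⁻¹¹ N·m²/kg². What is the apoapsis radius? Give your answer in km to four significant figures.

μ = GM = 6.674×10⁻¹¹ × 6.417×10²³ = 4.283×10¹³ m³/s².
r_p = 3.916×10⁶ m.
Specific energy ε = v²/2 − μ/r = -1.986×10⁶ J/kg, so a = −μ/(2ε) = 1.078×10⁷ m.
The apsides satisfy r_p + r_a = 2a, so the apoapsis radius is 2a − r_p = 1.765×10⁷ m = 17651 km.

apoapsis radius ≈ 17650 km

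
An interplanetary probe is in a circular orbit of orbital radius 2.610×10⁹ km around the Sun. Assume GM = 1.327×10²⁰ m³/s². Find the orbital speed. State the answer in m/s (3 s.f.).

v ≈ 7130 m/s

r = 2.610×10⁹ km = 2.610×10¹² m.
For a circular orbit v = √(μ/r) = √(1.327×10²⁰ / 2.610×10¹²) = √(5.084×10⁷) = 7130 m/s.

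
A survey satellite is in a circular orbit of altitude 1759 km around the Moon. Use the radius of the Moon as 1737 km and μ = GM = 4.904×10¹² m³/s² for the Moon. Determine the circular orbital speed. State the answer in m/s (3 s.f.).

v ≈ 1180 m/s

r = 1737 + 1759 = 3496.0 km = 3.4960×10⁶ m.
For a circular orbit v = √(μ/r) = √(4.904×10¹² / 3.496×10⁶) = √(1.403×10⁶) = 1184 m/s.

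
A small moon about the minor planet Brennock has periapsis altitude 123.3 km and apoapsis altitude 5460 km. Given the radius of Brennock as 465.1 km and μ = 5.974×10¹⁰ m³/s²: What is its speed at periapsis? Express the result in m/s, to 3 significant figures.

v ≈ 430 m/s

r_p = 465.1 + 123.3 = 588.40 km = 5.8840×10⁵ m.
r_a = 465.1 + 5460 = 5925.1 km = 5.9251×10⁶ m.
Semi-major axis a = (r_p + r_a)/2 = 3256.8 km = 3.257×10⁶ m.
Vis-viva: v² = μ(2/r − 1/a) = 5.974×10¹⁰ × (3.399×10⁻⁶ − 3.071×10⁻⁷) = 1.847×10⁵ m²/s².
v = 429.8 m/s.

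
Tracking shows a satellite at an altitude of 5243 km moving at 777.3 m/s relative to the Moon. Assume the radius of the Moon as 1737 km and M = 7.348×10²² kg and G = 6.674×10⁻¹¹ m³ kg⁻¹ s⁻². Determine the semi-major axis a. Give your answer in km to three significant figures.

μ = GM = 6.674×10⁻¹¹ × 7.348×10²² = 4.904×10¹² m³/s².
r = 1737 + 5243 = 6980.0 km = 6.980×10⁶ m.
Specific orbital energy ε = v²/2 − μ/r = (777.3)²/2 − 4.904×10¹²/6.980×10⁶ = -4.005×10⁵ J/kg.
Since ε = −μ/(2a), a = −μ/(2ε) = 6.123×10⁶ m = 6122.6 km.

a ≈ 6120 km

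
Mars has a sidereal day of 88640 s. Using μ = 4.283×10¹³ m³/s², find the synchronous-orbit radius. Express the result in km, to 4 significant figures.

r_sync ≈ 20430 km

A synchronous orbit has period T, so by Kepler's third law a = (μT²/4π²)^(1/3).
μT²/4π² = 4.283×10¹³ × (8.864×10⁴)² / 39.48 = 8.524×10²¹ m³.
a = 2.043×10⁷ m = 20428 km.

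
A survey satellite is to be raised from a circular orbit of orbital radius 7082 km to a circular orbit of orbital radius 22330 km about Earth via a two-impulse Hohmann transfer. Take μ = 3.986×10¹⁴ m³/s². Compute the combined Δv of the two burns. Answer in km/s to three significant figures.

r₁ = 7082 km = 7.082×10⁶ m.
r₂ = 22330 km = 2.233×10⁷ m.
Transfer ellipse a_t = (r₁ + r₂)/2 = 1.471×10⁷ m.
At r₁: circular v_c1 = √(μ/r₁) = 7502 m/s; transfer-perigee v_p = √[μ(2/r₁ − 1/a_t)] = 9245 m/s.
Δv₁ = v_p − v_c1 = 1742 m/s.
At r₂: circular v_c2 = √(μ/r₂) = 4225 m/s; transfer-apogee v_a = √[μ(2/r₂ − 1/a_t)] = 2932 m/s.
Δv₂ = v_c2 − v_a = 1293 m/s.
Total Δv = Δv₁ + Δv₂ = 3035 m/s = 3.035 km/s.

Δv_total ≈ 3.04 km/s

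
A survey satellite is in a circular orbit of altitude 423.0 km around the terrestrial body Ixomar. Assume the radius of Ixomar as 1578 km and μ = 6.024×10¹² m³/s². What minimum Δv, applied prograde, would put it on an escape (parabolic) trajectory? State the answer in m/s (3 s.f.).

r = 1578 + 423.0 = 2001.0 km = 2.0010×10⁶ m.
Circular speed v_c = √(μ/r) = 1735 m/s.
Escape speed v_esc = √(2μ/r) = √2 × v_c = 2454 m/s.
Δv = v_esc − v_c = 718.7 m/s.

Δv ≈ 719 m/s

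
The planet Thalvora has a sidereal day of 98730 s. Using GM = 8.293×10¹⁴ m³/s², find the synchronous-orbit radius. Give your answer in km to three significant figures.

A synchronous orbit has period T, so by Kepler's third law a = (μT²/4π²)^(1/3).
μT²/4π² = 8.293×10¹⁴ × (9.873×10⁴)² / 39.48 = 2.048×10²³ m³.
a = 5.894×10⁷ m = 58941 km.

r_sync ≈ 58900 km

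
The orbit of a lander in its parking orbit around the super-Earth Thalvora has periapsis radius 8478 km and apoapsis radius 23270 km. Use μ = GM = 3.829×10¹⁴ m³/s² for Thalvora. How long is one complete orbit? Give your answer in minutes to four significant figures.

Semi-major axis a = (r_p + r_a)/2 = (8478.0 + 23270)/2 = 15874 km = 1.587×10⁷ m.
By Kepler's third law T = 2π√(a³/μ) = 2π × 3.232×10³ = 2.031×10⁴ s.
= 338.5 minutes.

T ≈ 338.5 minutes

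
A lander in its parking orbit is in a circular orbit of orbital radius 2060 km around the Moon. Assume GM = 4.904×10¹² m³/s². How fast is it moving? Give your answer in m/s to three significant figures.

v ≈ 1540 m/s

r = 2060 km = 2.060×10⁶ m.
For a circular orbit v = √(μ/r) = √(4.904×10¹² / 2.060×10⁶) = √(2.381×10⁶) = 1543 m/s.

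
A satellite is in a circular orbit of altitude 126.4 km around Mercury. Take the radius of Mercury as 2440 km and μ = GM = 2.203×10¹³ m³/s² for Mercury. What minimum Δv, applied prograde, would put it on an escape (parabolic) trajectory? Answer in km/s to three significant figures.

r = 2440 + 126.4 = 2566.4 km = 2.5664×10⁶ m.
Circular speed v_c = √(μ/r) = 2930 m/s.
Escape speed v_esc = √(2μ/r) = √2 × v_c = 4143 m/s.
Δv = v_esc − v_c = 1214 m/s = 1.214 km/s.

Δv ≈ 1.21 km/s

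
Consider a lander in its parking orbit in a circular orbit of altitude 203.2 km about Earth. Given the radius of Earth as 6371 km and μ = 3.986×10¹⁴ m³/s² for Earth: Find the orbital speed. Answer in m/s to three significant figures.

r = 6371 + 203.2 = 6574.2 km = 6.5742×10⁶ m.
For a circular orbit v = √(μ/r) = √(3.986×10¹⁴ / 6.574×10⁶) = √(6.063×10⁷) = 7787 m/s.

v ≈ 7790 m/s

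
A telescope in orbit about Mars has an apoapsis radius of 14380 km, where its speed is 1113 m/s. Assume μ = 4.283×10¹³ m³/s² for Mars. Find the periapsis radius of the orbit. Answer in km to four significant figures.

periapsis radius ≈ 3776 km

r_a = 1.438×10⁷ m.
Specific energy ε = v²/2 − μ/r = -2.359×10⁶ J/kg, so a = −μ/(2ε) = 9.078×10⁶ m.
The apsides satisfy r_p + r_a = 2a, so the periapsis radius is 2a − r_a = 3.776×10⁶ m = 3775.6 km.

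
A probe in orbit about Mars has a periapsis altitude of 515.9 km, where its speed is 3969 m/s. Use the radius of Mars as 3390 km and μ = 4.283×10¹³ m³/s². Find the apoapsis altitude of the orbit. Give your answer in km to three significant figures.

apoapsis altitude ≈ 6570 km

r_p = 3390 + 515.9 = 3905.9 km = 3.906×10⁶ m.
Specific energy ε = v²/2 − μ/r = -3.089×10⁶ J/kg, so a = −μ/(2ε) = 6.933×10⁶ m.
The apsides satisfy r_p + r_a = 2a, so the apoapsis radius is 2a − r_p = 9.960×10⁶ m = 9959.5 km.
Apoapsis altitude = 9959.5 − 3390 = 6569.5 km.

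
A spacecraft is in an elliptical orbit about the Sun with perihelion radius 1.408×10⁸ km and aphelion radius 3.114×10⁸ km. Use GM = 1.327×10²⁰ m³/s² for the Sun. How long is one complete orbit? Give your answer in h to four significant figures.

T ≈ 16290 h

Semi-major axis a = (r_p + r_a)/2 = (1.4080×10⁸ + 3.1140×10⁸)/2 = 2.2610×10⁸ km = 2.261×10¹¹ m.
By Kepler's third law T = 2π√(a³/μ) = 2π × 9.333×10⁶ = 5.864×10⁷ s.
= 16290 h.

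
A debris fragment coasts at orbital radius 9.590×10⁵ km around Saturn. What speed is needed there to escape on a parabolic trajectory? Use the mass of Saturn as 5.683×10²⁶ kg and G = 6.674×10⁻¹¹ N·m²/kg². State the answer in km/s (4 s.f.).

v_esc ≈ 8.894 km/s

μ = GM = 6.674×10⁻¹¹ × 5.683×10²⁶ = 3.793×10¹⁶ m³/s².
r = 9.590×10⁵ km = 9.590×10⁸ m.
Escape speed v_esc = √(2μ/r) = √(2 × 3.793×10¹⁶ / 9.590×10⁸) = √(7.910×10⁷) = 8894 m/s.
= 8.894 km/s.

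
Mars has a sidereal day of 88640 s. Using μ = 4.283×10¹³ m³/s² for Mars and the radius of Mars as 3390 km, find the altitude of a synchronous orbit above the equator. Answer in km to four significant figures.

h_sync ≈ 17040 km

A synchronous orbit has period T, so by Kepler's third law a = (μT²/4π²)^(1/3).
μT²/4π² = 4.283×10¹³ × (8.864×10⁴)² / 39.48 = 8.524×10²¹ m³.
a = 2.043×10⁷ m = 20428 km.
Altitude h = a − R = 20428 − 3390 = 17038 km.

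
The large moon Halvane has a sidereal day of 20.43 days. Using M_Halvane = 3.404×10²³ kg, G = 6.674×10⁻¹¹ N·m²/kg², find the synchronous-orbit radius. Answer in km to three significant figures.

r_sync ≈ 1.21×10⁵ km

μ = GM = 6.674×10⁻¹¹ × 3.404×10²³ = 2.272×10¹³ m³/s².
T = 20.43 days = 1.765×10⁶ s.
A synchronous orbit has period T, so by Kepler's third law a = (μT²/4π²)^(1/3).
μT²/4π² = 2.272×10¹³ × (1.765×10⁶)² / 39.48 = 1.793×10²⁴ m³.
a = 1.215×10⁸ m = 1.2149×10⁵ km.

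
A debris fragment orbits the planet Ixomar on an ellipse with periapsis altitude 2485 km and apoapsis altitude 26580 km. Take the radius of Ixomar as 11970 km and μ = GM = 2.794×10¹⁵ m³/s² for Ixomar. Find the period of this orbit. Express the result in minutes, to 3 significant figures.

r_p = 11970 + 2485 = 14455 km = 1.4455×10⁷ m.
r_a = 11970 + 26580 = 38550 km = 3.8550×10⁷ m.
Semi-major axis a = (r_p + r_a)/2 = (14455 + 38550)/2 = 26502 km = 2.650×10⁷ m.
By Kepler's third law T = 2π√(a³/μ) = 2π × 2.581×10³ = 1.622×10⁴ s.
= 270.3 minutes.

T ≈ 270 minutes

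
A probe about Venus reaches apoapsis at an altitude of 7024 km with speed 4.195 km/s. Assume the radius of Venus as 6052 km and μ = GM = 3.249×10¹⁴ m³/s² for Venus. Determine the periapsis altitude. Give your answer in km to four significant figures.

r_a = 6052 + 7024 = 13076 km = 1.308×10⁷ m.
Specific energy ε = v²/2 − μ/r = -1.605×10⁷ J/kg, so a = −μ/(2ε) = 1.012×10⁷ m.
The apsides satisfy r_p + r_a = 2a, so the periapsis radius is 2a − r_a = 7.169×10⁶ m = 7169.5 km.
Periapsis altitude = 7169.5 − 6052 = 1117.5 km.

periapsis altitude ≈ 1117 km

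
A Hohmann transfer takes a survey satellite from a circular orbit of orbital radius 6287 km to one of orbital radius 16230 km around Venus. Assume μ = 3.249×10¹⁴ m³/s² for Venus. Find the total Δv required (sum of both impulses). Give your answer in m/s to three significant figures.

r₁ = 6287 km = 6.287×10⁶ m.
r₂ = 16230 km = 1.623×10⁷ m.
Transfer ellipse a_t = (r₁ + r₂)/2 = 1.126×10⁷ m.
At r₁: circular v_c1 = √(μ/r₁) = 7189 m/s; transfer-periapsis v_p = √[μ(2/r₁ − 1/a_t)] = 8631 m/s.
Δv₁ = v_p − v_c1 = 1442 m/s.
At r₂: circular v_c2 = √(μ/r₂) = 4474 m/s; transfer-apoapsis v_a = √[μ(2/r₂ − 1/a_t)] = 3343 m/s.
Δv₂ = v_c2 − v_a = 1131 m/s.
Total Δv = Δv₁ + Δv₂ = 2573 m/s.

Δv_total ≈ 2570 m/s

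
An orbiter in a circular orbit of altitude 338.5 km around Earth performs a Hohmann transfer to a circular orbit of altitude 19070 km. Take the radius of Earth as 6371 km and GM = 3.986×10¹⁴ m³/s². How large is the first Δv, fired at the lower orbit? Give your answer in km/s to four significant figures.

r₁ = 6371 + 338.5 = 6709.5 km = 6.7095×10⁶ m.
r₂ = 6371 + 19070 = 25441 km = 2.5441×10⁷ m.
Transfer ellipse a_t = (r₁ + r₂)/2 = 1.608×10⁷ m.
At r₁: circular v_c1 = √(μ/r₁) = 7708 m/s; transfer-perigee v_p = √[μ(2/r₁ − 1/a_t)] = 9696 m/s.
Δv₁ = v_p − v_c1 = 1989 m/s.
= 1.989 km/s.

Δv ≈ 1.989 km/s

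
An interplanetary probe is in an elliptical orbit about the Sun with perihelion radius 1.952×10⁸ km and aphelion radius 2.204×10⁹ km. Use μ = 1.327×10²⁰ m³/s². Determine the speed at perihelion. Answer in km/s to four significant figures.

v ≈ 35.34 km/s

Semi-major axis a = (r_p + r_a)/2 = 1.1996×10⁹ km = 1.200×10¹² m.
Vis-viva: v² = μ(2/r − 1/a) = 1.327×10²⁰ × (1.025×10⁻¹¹ − 8.336×10⁻¹³) = 1.249×10⁹ m²/s².
v = 35340 m/s = 35.34 km/s.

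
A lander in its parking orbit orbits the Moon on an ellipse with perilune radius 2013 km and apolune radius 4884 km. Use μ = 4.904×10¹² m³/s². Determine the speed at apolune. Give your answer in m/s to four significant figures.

v ≈ 765.6 m/s

Semi-major axis a = (r_p + r_a)/2 = 3448.5 km = 3.448×10⁶ m.
Vis-viva: v² = μ(2/r − 1/a) = 4.904×10¹² × (4.095×10⁻⁷ − 2.900×10⁻⁷) = 5.861×10⁵ m²/s².
v = 765.6 m/s.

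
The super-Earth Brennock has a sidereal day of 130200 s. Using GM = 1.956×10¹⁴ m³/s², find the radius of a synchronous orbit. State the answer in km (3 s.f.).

A synchronous orbit has period T, so by Kepler's third law a = (μT²/4π²)^(1/3).
μT²/4π² = 1.956×10¹⁴ × (1.302×10⁵)² / 39.48 = 8.399×10²² m³.
a = 4.379×10⁷ m = 43794 km.

r_sync ≈ 43800 km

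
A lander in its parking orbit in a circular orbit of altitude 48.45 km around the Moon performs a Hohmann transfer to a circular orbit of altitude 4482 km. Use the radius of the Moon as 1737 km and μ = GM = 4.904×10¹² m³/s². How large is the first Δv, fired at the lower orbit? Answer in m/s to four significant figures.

r₁ = 1737 + 48.45 = 1785.5 km = 1.7854×10⁶ m.
r₂ = 1737 + 4482 = 6219.0 km = 6.2190×10⁶ m.
Transfer ellipse a_t = (r₁ + r₂)/2 = 4.002×10⁶ m.
At r₁: circular v_c1 = √(μ/r₁) = 1657 m/s; transfer-perilune v_p = √[μ(2/r₁ − 1/a_t)] = 2066 m/s.
Δv₁ = v_p − v_c1 = 408.6 m/s.

Δv ≈ 408.6 m/s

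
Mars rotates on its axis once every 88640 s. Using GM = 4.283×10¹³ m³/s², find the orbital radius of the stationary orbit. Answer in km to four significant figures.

A synchronous orbit has period T, so by Kepler's third law a = (μT²/4π²)^(1/3).
μT²/4π² = 4.283×10¹³ × (8.864×10⁴)² / 39.48 = 8.524×10²¹ m³.
a = 2.043×10⁷ m = 20428 km.

r_sync ≈ 20430 km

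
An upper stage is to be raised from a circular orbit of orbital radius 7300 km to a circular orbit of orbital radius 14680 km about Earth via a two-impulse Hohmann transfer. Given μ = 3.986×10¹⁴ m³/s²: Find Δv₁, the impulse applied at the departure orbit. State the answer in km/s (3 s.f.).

r₁ = 7300 km = 7.300×10⁶ m.
r₂ = 14680 km = 1.468×10⁷ m.
Transfer ellipse a_t = (r₁ + r₂)/2 = 1.099×10⁷ m.
At r₁: circular v_c1 = √(μ/r₁) = 7389 m/s; transfer-perigee v_p = √[μ(2/r₁ − 1/a_t)] = 8540 m/s.
Δv₁ = v_p − v_c1 = 1151 m/s.
= 1.151 km/s.

Δv ≈ 1.15 km/s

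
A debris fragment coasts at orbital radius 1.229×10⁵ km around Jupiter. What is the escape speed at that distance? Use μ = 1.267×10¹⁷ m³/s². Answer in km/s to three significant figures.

v_esc ≈ 45.4 km/s

r = 1.229×10⁵ km = 1.229×10⁸ m.
Escape speed v_esc = √(2μ/r) = √(2 × 1.267×10¹⁷ / 1.229×10⁸) = √(2.062×10⁹) = 45410 m/s.
= 45.41 km/s.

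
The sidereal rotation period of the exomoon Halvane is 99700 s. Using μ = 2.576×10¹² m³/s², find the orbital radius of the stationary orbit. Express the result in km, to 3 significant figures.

r_sync ≈ 8660 km

A synchronous orbit has period T, so by Kepler's third law a = (μT²/4π²)^(1/3).
μT²/4π² = 2.576×10¹² × (9.970×10⁴)² / 39.48 = 6.486×10²⁰ m³.
a = 8.656×10⁶ m = 8656.2 km.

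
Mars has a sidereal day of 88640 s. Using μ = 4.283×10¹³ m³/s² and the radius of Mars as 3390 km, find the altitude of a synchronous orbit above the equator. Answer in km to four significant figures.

h_sync ≈ 17040 km

A synchronous orbit has period T, so by Kepler's third law a = (μT²/4π²)^(1/3).
μT²/4π² = 4.283×10¹³ × (8.864×10⁴)² / 39.48 = 8.524×10²¹ m³.
a = 2.043×10⁷ m = 20428 km.
Altitude h = a − R = 20428 − 3390 = 17038 km.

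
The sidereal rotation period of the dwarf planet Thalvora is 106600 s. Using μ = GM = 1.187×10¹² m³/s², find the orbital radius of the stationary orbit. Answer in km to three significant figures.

r_sync ≈ 6990 km

A synchronous orbit has period T, so by Kepler's third law a = (μT²/4π²)^(1/3).
μT²/4π² = 1.187×10¹² × (1.066×10⁵)² / 39.48 = 3.417×10²⁰ m³.
a = 6.991×10⁶ m = 6990.9 km.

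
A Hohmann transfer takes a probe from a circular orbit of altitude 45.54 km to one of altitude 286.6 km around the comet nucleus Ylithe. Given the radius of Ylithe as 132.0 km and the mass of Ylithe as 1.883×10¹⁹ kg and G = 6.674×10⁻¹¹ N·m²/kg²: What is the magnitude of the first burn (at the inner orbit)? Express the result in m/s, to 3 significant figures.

Δv ≈ 15.6 m/s

μ = GM = 6.674×10⁻¹¹ × 1.883×10¹⁹ = 1.257×10⁹ m³/s².
r₁ = 132.0 + 45.54 = 177.54 km = 1.7754×10⁵ m.
r₂ = 132.0 + 286.6 = 418.60 km = 4.1860×10⁵ m.
Transfer ellipse a_t = (r₁ + r₂)/2 = 2.981×10⁵ m.
At r₁: circular v_c1 = √(μ/r₁) = 84.13 m/s; transfer-periapsis v_p = √[μ(2/r₁ − 1/a_t)] = 99.70 m/s.
Δv₁ = v_p − v_c1 = 15.57 m/s.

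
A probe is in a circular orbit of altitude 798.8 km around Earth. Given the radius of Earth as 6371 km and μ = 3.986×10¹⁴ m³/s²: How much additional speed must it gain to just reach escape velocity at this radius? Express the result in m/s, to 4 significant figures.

r = 6371 + 798.8 = 7169.8 km = 7.1698×10⁶ m.
Circular speed v_c = √(μ/r) = 7456 m/s.
Escape speed v_esc = √(2μ/r) = √2 × v_c = 10540 m/s.
Δv = v_esc − v_c = 3088 m/s.

Δv ≈ 3088 m/s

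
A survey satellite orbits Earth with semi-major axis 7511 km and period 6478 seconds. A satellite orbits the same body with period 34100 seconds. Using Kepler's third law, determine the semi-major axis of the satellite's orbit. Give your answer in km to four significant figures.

Kepler's third law: a³ ∝ T², so a₂ = a₁ (T₂/T₁)^(2/3).
T₂/T₁ = 5.264, (T₂/T₁)^(2/3) = 3.026.
a₂ = 7511 × 3.026 = 22730 km.

a₂ ≈ 22730 km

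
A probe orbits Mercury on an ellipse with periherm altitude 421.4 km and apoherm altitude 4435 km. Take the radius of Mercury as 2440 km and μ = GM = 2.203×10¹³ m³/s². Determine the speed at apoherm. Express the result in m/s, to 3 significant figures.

r_p = 2440 + 421.4 = 2861.4 km = 2.8614×10⁶ m.
r_a = 2440 + 4435 = 6875.0 km = 6.8750×10⁶ m.
Semi-major axis a = (r_p + r_a)/2 = 4868.2 km = 4.868×10⁶ m.
Vis-viva: v² = μ(2/r − 1/a) = 2.203×10¹³ × (2.909×10⁻⁷ − 2.054×10⁻⁷) = 1.883×10⁶ m²/s².
v = 1372 m/s.

v ≈ 1370 m/s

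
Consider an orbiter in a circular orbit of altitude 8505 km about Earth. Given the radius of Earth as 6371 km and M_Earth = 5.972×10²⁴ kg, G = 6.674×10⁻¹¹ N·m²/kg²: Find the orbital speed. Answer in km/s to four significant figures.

μ = GM = 6.674×10⁻¹¹ × 5.972×10²⁴ = 3.986×10¹⁴ m³/s².
r = 6371 + 8505 = 14876 km = 1.4876×10⁷ m.
For a circular orbit v = √(μ/r) = √(3.986×10¹⁴ / 1.488×10⁷) = √(2.679×10⁷) = 5176 m/s.
That is 5.176 km/s.

v ≈ 5.176 km/s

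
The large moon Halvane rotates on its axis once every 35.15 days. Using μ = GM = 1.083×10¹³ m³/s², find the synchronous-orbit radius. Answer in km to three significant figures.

T = 35.15 days = 3.037×10⁶ s.
A synchronous orbit has period T, so by Kepler's third law a = (μT²/4π²)^(1/3).
μT²/4π² = 1.083×10¹³ × (3.037×10⁶)² / 39.48 = 2.530×10²⁴ m³.
a = 1.363×10⁸ m = 1.3626×10⁵ km.

r_sync ≈ 1.36×10⁵ km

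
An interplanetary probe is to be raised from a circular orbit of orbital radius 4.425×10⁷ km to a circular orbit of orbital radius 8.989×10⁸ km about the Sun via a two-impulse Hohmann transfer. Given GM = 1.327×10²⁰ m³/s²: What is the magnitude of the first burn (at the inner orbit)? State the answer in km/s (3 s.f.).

r₁ = 4.425×10⁷ km = 4.425×10¹⁰ m.
r₂ = 8.989×10⁸ km = 8.989×10¹¹ m.
Transfer ellipse a_t = (r₁ + r₂)/2 = 4.716×10¹¹ m.
At r₁: circular v_c1 = √(μ/r₁) = 54760 m/s; transfer-perihelion v_p = √[μ(2/r₁ − 1/a_t)] = 75610 m/s.
Δv₁ = v_p − v_c1 = 20840 m/s.
= 20.84 km/s.

Δv ≈ 20.8 km/s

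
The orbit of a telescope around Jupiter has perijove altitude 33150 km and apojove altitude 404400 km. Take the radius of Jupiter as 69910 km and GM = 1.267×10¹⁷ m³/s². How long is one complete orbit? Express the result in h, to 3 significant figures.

T ≈ 24.1 h

r_p = 69910 + 33150 = 103060 km = 1.0306×10⁸ m.
r_a = 69910 + 404400 = 474310 km = 4.7431×10⁸ m.
Semi-major axis a = (r_p + r_a)/2 = (1.0306×10⁵ + 4.7431×10⁵)/2 = 2.8868×10⁵ km = 2.887×10⁸ m.
By Kepler's third law T = 2π√(a³/μ) = 2π × 1.378×10⁴ = 8.658×10⁴ s.
= 24.05 h.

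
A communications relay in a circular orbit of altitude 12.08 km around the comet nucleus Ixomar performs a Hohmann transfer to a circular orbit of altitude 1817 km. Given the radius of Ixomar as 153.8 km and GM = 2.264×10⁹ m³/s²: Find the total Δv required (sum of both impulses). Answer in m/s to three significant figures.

Δv_total ≈ 62.4 m/s

r₁ = 153.8 + 12.08 = 165.88 km = 1.6588×10⁵ m.
r₂ = 153.8 + 1817 = 1970.8 km = 1.9708×10⁶ m.
Transfer ellipse a_t = (r₁ + r₂)/2 = 1.068×10⁶ m.
At r₁: circular v_c1 = √(μ/r₁) = 116.8 m/s; transfer-periapsis v_p = √[μ(2/r₁ − 1/a_t)] = 158.7 m/s.
Δv₁ = v_p − v_c1 = 41.85 m/s.
At r₂: circular v_c2 = √(μ/r₂) = 33.89 m/s; transfer-apoapsis v_a = √[μ(2/r₂ − 1/a_t)] = 13.36 m/s.
Δv₂ = v_c2 − v_a = 20.54 m/s.
Total Δv = Δv₁ + Δv₂ = 62.39 m/s.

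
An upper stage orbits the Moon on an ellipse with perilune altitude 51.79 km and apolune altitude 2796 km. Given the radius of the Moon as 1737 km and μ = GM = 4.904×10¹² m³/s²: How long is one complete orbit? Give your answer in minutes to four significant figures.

T ≈ 265.7 minutes

r_p = 1737 + 51.79 = 1788.8 km = 1.7888×10⁶ m.
r_a = 1737 + 2796 = 4533.0 km = 4.5330×10⁶ m.
Semi-major axis a = (r_p + r_a)/2 = (1788.8 + 4533.0)/2 = 3160.9 km = 3.161×10⁶ m.
By Kepler's third law T = 2π√(a³/μ) = 2π × 2.538×10³ = 1.594×10⁴ s.
= 265.7 minutes.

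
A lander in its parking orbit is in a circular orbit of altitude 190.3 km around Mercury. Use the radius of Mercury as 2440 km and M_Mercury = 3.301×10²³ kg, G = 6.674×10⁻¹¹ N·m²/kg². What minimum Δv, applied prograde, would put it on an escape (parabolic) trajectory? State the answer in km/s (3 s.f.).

μ = GM = 6.674×10⁻¹¹ × 3.301×10²³ = 2.203×10¹³ m³/s².
r = 2440 + 190.3 = 2630.3 km = 2.6303×10⁶ m.
Circular speed v_c = √(μ/r) = 2894 m/s.
Escape speed v_esc = √(2μ/r) = √2 × v_c = 4093 m/s.
Δv = v_esc − v_c = 1199 m/s = 1.199 km/s.

Δv ≈ 1.20 km/s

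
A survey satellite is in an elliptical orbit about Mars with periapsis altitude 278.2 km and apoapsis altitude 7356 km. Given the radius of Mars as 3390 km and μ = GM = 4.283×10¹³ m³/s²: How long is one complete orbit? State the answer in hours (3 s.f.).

r_p = 3390 + 278.2 = 3668.2 km = 3.6682×10⁶ m.
r_a = 3390 + 7356 = 10746 km = 1.0746×10⁷ m.
Semi-major axis a = (r_p + r_a)/2 = (3668.2 + 10746)/2 = 7207.1 km = 7.207×10⁶ m.
By Kepler's third law T = 2π√(a³/μ) = 2π × 2.956×10³ = 1.858×10⁴ s.
= 5.160 hours.

T ≈ 5.16 hours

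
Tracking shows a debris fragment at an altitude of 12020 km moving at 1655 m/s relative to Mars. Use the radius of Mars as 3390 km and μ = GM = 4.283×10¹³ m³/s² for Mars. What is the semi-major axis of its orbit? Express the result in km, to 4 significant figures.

r = 3390 + 12020 = 15410 km = 1.541×10⁷ m.
Specific orbital energy ε = v²/2 − μ/r = (1655)²/2 − 4.283×10¹³/1.541×10⁷ = -1.410×10⁶ J/kg.
Since ε = −μ/(2a), a = −μ/(2ε) = 1.519×10⁷ m = 15190 km.

a ≈ 15190 km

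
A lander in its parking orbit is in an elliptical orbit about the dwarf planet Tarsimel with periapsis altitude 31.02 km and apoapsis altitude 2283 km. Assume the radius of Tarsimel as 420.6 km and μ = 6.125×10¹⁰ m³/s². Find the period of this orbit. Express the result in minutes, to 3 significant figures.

r_p = 420.6 + 31.02 = 451.62 km = 4.5162×10⁵ m.
r_a = 420.6 + 2283 = 2703.6 km = 2.7036×10⁶ m.
Semi-major axis a = (r_p + r_a)/2 = (451.62 + 2703.6)/2 = 1577.6 km = 1.578×10⁶ m.
By Kepler's third law T = 2π√(a³/μ) = 2π × 8.007×10³ = 5.031×10⁴ s.
= 838.4 minutes.

T ≈ 838 minutes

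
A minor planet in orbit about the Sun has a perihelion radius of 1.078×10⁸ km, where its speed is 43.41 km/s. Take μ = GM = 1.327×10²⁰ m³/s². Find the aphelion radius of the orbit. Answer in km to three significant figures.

r_p = 1.078×10¹¹ m.
Specific energy ε = v²/2 − μ/r = -2.888×10⁸ J/kg, so a = −μ/(2ε) = 2.298×10¹¹ m.
The apsides satisfy r_p + r_a = 2a, so the aphelion radius is 2a − r_p = 3.517×10¹¹ m = 3.5174×10⁸ km.

aphelion radius ≈ 3.52×10⁸ km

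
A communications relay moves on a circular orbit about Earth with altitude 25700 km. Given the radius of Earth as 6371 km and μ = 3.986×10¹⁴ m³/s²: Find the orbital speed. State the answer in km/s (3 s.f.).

v ≈ 3.53 km/s

r = 6371 + 25700 = 32071 km = 3.2071×10⁷ m.
For a circular orbit v = √(μ/r) = √(3.986×10¹⁴ / 3.207×10⁷) = √(1.243×10⁷) = 3525 m/s.
That is 3.525 km/s.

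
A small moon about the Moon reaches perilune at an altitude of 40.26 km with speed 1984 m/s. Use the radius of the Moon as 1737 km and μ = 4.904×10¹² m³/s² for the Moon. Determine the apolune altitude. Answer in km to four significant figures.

r_p = 1737 + 40.26 = 1777.3 km = 1.777×10⁶ m.
Specific energy ε = v²/2 − μ/r = -7.912×10⁵ J/kg, so a = −μ/(2ε) = 3.099×10⁶ m.
The apsides satisfy r_p + r_a = 2a, so the apolune radius is 2a − r_p = 4.421×10⁶ m = 4421.1 km.
Apolune altitude = 4421.1 − 1737 = 2684.1 km.

apolune altitude ≈ 2684 km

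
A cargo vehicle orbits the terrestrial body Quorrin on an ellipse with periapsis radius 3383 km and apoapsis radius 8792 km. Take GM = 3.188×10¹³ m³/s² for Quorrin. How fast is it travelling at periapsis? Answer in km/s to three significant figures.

v ≈ 3.69 km/s

Semi-major axis a = (r_p + r_a)/2 = 6087.5 km = 6.088×10⁶ m.
Vis-viva: v² = μ(2/r − 1/a) = 3.188×10¹³ × (5.912×10⁻⁷ − 1.643×10⁻⁷) = 1.361×10⁷ m²/s².
v = 3689 m/s = 3.689 km/s.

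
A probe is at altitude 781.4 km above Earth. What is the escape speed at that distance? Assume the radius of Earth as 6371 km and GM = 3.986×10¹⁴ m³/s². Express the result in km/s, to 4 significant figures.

r = 6371 + 781.4 = 7152.4 km = 7.1524×10⁶ m.
Escape speed v_esc = √(2μ/r) = √(2 × 3.986×10¹⁴ / 7.152×10⁶) = √(1.115×10⁸) = 10560 m/s.
= 10.56 km/s.

v_esc ≈ 10.56 km/s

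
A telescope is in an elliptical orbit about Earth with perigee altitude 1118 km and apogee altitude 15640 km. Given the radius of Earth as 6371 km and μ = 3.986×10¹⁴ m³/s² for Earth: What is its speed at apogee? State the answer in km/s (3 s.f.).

r_p = 6371 + 1118 = 7489.0 km = 7.4890×10⁶ m.
r_a = 6371 + 15640 = 22011 km = 2.2011×10⁷ m.
Semi-major axis a = (r_p + r_a)/2 = 14750 km = 1.475×10⁷ m.
Vis-viva: v² = μ(2/r − 1/a) = 3.986×10¹⁴ × (9.086×10⁻⁸ − 6.780×10⁻⁸) = 9.195×10⁶ m²/s².
v = 3032 m/s = 3.032 km/s.

v ≈ 3.03 km/s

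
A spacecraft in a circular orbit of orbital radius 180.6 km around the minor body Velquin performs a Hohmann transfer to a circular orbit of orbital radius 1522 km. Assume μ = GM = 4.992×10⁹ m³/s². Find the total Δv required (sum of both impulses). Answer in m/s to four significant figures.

r₁ = 180.6 km = 1.806×10⁵ m.
r₂ = 1522 km = 1.522×10⁶ m.
Transfer ellipse a_t = (r₁ + r₂)/2 = 8.513×10⁵ m.
At r₁: circular v_c1 = √(μ/r₁) = 166.3 m/s; transfer-periapsis v_p = √[μ(2/r₁ − 1/a_t)] = 222.3 m/s.
Δv₁ = v_p − v_c1 = 56.05 m/s.
At r₂: circular v_c2 = √(μ/r₂) = 57.27 m/s; transfer-apoapsis v_a = √[μ(2/r₂ − 1/a_t)] = 26.38 m/s.
Δv₂ = v_c2 − v_a = 30.89 m/s.
Total Δv = Δv₁ + Δv₂ = 86.94 m/s.

Δv_total ≈ 86.94 m/s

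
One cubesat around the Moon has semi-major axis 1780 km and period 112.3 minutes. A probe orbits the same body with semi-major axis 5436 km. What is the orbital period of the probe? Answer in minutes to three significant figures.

Kepler's third law: T² ∝ a³, so T₂ = T₁ (a₂/a₁)^(3/2).
a₂/a₁ = 3.054, (a₂/a₁)^(3/2) = 5.337.
T₂ = 112.3 × 5.337 = 599.3 minutes.

T₂ ≈ 599 minutes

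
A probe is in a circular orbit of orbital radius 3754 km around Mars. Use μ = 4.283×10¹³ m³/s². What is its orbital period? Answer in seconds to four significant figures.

T ≈ 6983 seconds

r = 3754 km = 3.754×10⁶ m.
Kepler's third law: T = 2π√(r³/μ) = 2π√((3.754×10⁶)³ / 4.283×10¹³).
r³/μ = 1.235×10⁶ s², so T = 2π × 1.111×10³ = 6.983×10³ s.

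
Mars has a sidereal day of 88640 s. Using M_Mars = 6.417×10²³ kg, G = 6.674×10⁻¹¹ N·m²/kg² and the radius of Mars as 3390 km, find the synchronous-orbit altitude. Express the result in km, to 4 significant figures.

h_sync ≈ 17040 km

μ = GM = 6.674×10⁻¹¹ × 6.417×10²³ = 4.283×10¹³ m³/s².
A synchronous orbit has period T, so by Kepler's third law a = (μT²/4π²)^(1/3).
μT²/4π² = 4.283×10¹³ × (8.864×10⁴)² / 39.48 = 8.524×10²¹ m³.
a = 2.043×10⁷ m = 20427 km.
Altitude h = a − R = 20427 − 3390 = 17037 km.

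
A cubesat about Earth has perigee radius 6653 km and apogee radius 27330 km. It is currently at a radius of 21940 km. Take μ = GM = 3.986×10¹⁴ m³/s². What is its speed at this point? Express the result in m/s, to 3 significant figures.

Semi-major axis a = (r_p + r_a)/2 = 16992 km = 1.699×10⁷ m.
Vis-viva: v² = μ(2/r − 1/a) = 3.986×10¹⁴ × (9.116×10⁻⁸ − 5.885×10⁻⁸) = 1.288×10⁷ m²/s².
v = 3588 m/s.

v ≈ 3590 m/s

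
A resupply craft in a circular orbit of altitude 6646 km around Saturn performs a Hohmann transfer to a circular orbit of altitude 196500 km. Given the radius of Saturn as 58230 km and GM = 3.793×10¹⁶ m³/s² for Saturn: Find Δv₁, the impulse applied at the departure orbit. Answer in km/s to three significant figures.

r₁ = 58230 + 6646 = 64876 km = 6.4876×10⁷ m.
r₂ = 58230 + 196500 = 254730 km = 2.5473×10⁸ m.
Transfer ellipse a_t = (r₁ + r₂)/2 = 1.598×10⁸ m.
At r₁: circular v_c1 = √(μ/r₁) = 24180 m/s; transfer-perikrone v_p = √[μ(2/r₁ − 1/a_t)] = 30530 m/s.
Δv₁ = v_p − v_c1 = 6348 m/s.
= 6.348 km/s.

Δv ≈ 6.35 km/s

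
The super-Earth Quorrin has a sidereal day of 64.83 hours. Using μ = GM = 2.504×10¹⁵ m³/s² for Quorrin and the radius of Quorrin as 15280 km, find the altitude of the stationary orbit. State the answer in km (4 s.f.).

T = 64.83 hours = 2.334×10⁵ s.
A synchronous orbit has period T, so by Kepler's third law a = (μT²/4π²)^(1/3).
μT²/4π² = 2.504×10¹⁵ × (2.334×10⁵)² / 39.48 = 3.455×10²⁴ m³.
a = 1.512×10⁸ m = 1.5117×10⁵ km.
Altitude h = a − R = 1.5117×10⁵ − 15280 = 1.3589×10⁵ km.

h_sync ≈ 1.359×10⁵ km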